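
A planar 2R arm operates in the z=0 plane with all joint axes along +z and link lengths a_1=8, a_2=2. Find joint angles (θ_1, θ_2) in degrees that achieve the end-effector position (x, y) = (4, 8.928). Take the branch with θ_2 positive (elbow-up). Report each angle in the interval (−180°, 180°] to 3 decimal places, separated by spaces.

cos θ_2 = (95.7092−8²−2²)/(2·8·2) = 0.8659; θ_2 = 30.0130° (elbow-up)
β = atan2(8.9280,4.0000) = 65.8663°; ψ = atan2(1.0004,9.7318) = 5.8692°
θ_1 = β − ψ = 59.9971°

59.997 30.013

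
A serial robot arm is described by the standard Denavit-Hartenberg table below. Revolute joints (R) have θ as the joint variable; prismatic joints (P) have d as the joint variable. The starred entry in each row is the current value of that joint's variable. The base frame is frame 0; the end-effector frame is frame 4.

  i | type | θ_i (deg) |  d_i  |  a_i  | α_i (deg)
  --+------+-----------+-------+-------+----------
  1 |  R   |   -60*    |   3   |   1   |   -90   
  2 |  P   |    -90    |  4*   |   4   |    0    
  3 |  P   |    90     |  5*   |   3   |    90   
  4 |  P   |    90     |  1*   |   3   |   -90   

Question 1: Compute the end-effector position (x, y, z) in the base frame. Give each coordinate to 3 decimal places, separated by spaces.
after link 1: o_1 = (0.5000, -0.8660, 3.0000)
after link 2: o_2 = (3.9641, 1.1340, 7.0000)
after link 3: o_3 = (9.7942, 1.0359, 7.0000)
after link 4: o_4 = (12.3923, 2.5359, 8.0000)

12.392 2.536 8.000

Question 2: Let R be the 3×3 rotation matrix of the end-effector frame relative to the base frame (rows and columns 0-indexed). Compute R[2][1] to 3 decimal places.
-1.000

End-effector y-axis (col 1 of R) = (-0.0000,0.0000,-1.0000)
R[2][1] = -1.0000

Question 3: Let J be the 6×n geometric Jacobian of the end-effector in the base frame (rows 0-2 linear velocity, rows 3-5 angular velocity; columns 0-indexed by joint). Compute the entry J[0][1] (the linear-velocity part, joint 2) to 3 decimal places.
0.866

prismatic axis z_1 = (0.8660,0.5000,0.0000)
J_v[:, 1] = z_1; J_ω[:, 1] = (0,0,0)
entry J[0][1] = 0.8660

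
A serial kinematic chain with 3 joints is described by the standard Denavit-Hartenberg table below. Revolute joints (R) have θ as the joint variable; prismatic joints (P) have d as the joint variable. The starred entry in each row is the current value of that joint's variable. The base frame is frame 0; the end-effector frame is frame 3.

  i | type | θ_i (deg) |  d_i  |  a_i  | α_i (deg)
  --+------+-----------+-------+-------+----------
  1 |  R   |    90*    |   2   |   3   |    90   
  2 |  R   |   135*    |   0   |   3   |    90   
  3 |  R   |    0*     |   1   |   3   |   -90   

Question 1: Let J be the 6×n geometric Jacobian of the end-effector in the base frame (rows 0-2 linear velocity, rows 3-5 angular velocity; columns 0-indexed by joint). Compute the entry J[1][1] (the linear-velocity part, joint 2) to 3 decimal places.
axis z_1 = (1.0000,-0.0000,0.0000); lever o_n−o_1 = (-0.0000,-3.5355,4.9497)
cross product → J_v[:, 1] = (-0.0000,-4.9497,-3.5355)
J_ω[:, 1] = z_1
entry J[1][1] = -4.9497

-4.950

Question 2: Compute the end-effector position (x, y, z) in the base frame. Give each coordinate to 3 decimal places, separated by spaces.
after link 1: o_1 = (0.0000, 3.0000, 2.0000)
after link 2: o_2 = (-0.0000, 0.8787, 4.1213)
after link 3: o_3 = (-0.0000, -0.5355, 6.9497)

-0.000 -0.536 6.950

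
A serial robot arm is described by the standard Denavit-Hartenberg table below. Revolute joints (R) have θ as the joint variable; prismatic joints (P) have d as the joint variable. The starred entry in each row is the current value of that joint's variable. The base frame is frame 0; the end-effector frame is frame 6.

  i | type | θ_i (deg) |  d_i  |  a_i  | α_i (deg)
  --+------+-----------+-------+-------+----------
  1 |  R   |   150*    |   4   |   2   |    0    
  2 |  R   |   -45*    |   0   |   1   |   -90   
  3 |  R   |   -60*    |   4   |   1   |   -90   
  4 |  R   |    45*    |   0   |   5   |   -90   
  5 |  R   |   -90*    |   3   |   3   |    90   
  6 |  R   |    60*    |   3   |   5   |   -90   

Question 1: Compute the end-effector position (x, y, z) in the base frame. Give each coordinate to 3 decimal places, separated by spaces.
-0.356 5.902 -1.148

after link 1: o_1 = (-1.7321, 1.0000, 4.0000)
after link 2: o_2 = (-1.9909, 1.9659, 4.0000)
after link 3: o_3 = (-5.9840, 1.4136, 4.8660)
after link 4: o_4 = (-3.0265, 4.0362, 7.9279)
after link 5: o_5 = (-1.3753, 6.0703, 4.5908)
after link 6: o_6 = (-0.3564, 5.9017, -1.1480)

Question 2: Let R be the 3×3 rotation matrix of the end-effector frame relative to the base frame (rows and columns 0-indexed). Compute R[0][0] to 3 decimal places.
0.559

End-effector x-axis (col 0 of R) = (0.5587,0.2810,-0.7803)
R[0][0] = 0.5587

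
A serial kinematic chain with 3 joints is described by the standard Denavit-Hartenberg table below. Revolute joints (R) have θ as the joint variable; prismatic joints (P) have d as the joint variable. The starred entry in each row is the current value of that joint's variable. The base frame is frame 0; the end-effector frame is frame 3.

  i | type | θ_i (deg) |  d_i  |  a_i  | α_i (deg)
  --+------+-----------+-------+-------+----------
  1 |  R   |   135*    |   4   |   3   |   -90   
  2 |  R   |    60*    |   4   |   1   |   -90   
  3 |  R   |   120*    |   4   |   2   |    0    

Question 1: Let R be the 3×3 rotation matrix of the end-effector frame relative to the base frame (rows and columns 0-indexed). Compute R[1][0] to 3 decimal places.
End-effector x-axis (col 0 of R) = (0.7891,0.4356,0.4330)
R[1][0] = 0.4356

0.436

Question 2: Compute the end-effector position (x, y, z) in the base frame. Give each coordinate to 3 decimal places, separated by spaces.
after link 1: o_1 = (-2.1213, 2.1213, 4.0000)
after link 2: o_2 = (-5.3033, -0.3536, 3.1340)
after link 3: o_3 = (-1.2755, -1.9319, 2.0000)

-1.276 -1.932 2.000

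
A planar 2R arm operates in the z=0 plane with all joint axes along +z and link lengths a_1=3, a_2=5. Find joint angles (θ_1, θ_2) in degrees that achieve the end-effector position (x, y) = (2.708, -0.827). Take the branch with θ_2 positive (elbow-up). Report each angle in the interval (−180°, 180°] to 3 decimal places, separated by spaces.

cos θ_2 = (8.0172−3²−5²)/(2·3·5) = -0.8661; θ_2 = 150.0078° (elbow-up)
β = atan2(-0.8270,2.7080) = -16.9822°; ψ = atan2(2.4994,-1.3305) = 118.0269°
θ_1 = β − ψ = -135.0092°

-135.009 150.008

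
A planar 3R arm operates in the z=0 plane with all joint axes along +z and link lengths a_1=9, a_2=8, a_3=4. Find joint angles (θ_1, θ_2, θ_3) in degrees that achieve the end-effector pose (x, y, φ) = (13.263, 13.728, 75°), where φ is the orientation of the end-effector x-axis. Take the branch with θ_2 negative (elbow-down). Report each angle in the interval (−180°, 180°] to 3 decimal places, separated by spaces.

59.998 -45.001 60.003

wrist centre = target − a_3·(cos φ, sin φ) = (12.2277, 9.8643)
cos θ_2 = (246.8216−9²−8²)/(2·9·8) = 0.7071; θ_2 = -45.0010° (elbow-down)
β = atan2(9.8643,12.2277) = 38.8937°; ψ = atan2(-5.6570,14.6568) = -21.1047°
θ_1 = β − ψ = 59.9984°
θ_3 = φ − θ_1 − θ_2 = 60.0026° (wrapped to (-180°,180°])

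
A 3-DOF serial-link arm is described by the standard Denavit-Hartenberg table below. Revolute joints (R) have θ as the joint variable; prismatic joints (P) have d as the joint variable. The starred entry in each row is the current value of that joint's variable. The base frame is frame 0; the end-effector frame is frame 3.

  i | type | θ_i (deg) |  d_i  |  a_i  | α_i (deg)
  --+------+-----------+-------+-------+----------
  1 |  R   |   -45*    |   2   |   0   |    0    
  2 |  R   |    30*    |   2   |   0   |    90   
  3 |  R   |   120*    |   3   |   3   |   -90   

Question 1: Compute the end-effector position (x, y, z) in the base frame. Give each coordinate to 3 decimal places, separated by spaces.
-2.225 -2.510 6.598

after link 1: o_1 = (0.0000, 0.0000, 2.0000)
after link 2: o_2 = (0.0000, 0.0000, 4.0000)
after link 3: o_3 = (-2.2253, -2.5095, 6.5981)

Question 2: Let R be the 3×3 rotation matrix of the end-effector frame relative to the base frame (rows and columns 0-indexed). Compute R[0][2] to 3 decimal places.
End-effector z-axis (col 2 of R) = (-0.8365,0.2241,-0.5000)
R[0][2] = -0.8365

-0.837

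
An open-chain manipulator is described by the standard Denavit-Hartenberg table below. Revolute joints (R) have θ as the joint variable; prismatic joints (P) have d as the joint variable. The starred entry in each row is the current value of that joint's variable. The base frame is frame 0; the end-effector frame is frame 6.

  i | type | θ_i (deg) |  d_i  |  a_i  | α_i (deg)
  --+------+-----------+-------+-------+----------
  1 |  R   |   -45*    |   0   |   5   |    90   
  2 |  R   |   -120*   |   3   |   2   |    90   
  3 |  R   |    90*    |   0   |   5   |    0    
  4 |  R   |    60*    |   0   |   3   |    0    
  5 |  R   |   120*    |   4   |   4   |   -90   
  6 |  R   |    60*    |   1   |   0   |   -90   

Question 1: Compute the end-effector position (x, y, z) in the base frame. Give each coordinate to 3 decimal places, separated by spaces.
-2.945 -4.833 1.652

after link 1: o_1 = (3.5355, -3.5355, 0.0000)
after link 2: o_2 = (0.7071, -4.9497, -1.7321)
after link 3: o_3 = (-2.8284, -8.4853, -1.7321)
after link 4: o_4 = (-2.9705, -10.4645, 0.5179)
after link 5: o_5 = (-2.5916, -5.1866, 2.5179)
after link 6: o_6 = (-2.9451, -4.8330, 1.6519)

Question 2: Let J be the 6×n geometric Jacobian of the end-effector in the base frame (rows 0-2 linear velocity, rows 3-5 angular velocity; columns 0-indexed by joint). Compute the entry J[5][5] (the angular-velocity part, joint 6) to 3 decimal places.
axis z_5 = (-0.3536,0.3536,-0.8660); lever o_n−o_5 = (-0.3536,0.3536,-0.8660)
cross product → J_v[:, 5] = (0.0000,0.0000,-0.0000)
J_ω[:, 5] = z_5
entry J[5][5] = -0.8660

-0.866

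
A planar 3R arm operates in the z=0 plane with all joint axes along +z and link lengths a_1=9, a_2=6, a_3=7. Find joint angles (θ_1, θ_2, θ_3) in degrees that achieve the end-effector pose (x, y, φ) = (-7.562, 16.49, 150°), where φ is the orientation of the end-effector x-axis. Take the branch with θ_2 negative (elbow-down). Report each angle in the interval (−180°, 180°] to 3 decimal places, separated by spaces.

120.002 -60.006 90.005

wrist centre = target − a_3·(cos φ, sin φ) = (-1.4998, 12.9900)
cos θ_2 = (170.9896−9²−6²)/(2·9·6) = 0.4999; θ_2 = -60.0064° (elbow-down)
β = atan2(12.9900,-1.4998) = 96.5862°; ψ = atan2(-5.1965,11.9994) = -23.4156°
θ_1 = β − ψ = 120.0018°
θ_3 = φ − θ_1 − θ_2 = 90.0046° (wrapped to (-180°,180°])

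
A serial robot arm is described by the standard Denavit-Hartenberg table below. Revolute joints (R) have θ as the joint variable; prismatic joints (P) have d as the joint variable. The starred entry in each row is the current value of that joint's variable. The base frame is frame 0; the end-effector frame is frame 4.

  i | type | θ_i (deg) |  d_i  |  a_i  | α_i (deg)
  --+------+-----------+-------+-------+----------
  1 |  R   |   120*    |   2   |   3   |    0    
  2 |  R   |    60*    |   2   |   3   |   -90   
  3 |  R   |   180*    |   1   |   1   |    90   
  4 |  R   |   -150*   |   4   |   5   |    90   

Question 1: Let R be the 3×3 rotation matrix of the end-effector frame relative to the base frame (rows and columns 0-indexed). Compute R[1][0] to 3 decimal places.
End-effector x-axis (col 0 of R) = (-0.8660,0.5000,0.0000)
R[1][0] = 0.5000

0.500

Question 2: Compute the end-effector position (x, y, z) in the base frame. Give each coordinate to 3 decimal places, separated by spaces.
-7.830 4.098 0.000

after link 1: o_1 = (-1.5000, 2.5981, 2.0000)
after link 2: o_2 = (-4.5000, 2.5981, 4.0000)
after link 3: o_3 = (-3.5000, 1.5981, 4.0000)
after link 4: o_4 = (-7.8301, 4.0981, 0.0000)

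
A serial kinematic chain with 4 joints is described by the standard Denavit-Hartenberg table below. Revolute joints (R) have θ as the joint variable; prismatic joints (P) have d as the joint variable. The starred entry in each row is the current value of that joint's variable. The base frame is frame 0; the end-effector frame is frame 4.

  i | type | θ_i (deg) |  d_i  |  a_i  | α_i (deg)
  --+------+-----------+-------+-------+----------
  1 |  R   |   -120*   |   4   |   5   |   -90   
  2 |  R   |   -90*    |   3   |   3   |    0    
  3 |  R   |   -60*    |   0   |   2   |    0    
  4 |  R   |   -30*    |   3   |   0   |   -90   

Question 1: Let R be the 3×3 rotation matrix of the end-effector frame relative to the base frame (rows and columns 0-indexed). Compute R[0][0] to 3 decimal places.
End-effector x-axis (col 0 of R) = (0.5000,0.8660,0.0000)
R[0][0] = 0.5000

0.500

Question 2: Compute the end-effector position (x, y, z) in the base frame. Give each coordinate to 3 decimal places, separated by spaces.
after link 1: o_1 = (-2.5000, -4.3301, 4.0000)
after link 2: o_2 = (0.0981, -5.8301, 7.0000)
after link 3: o_3 = (0.9641, -4.3301, 8.0000)
after link 4: o_4 = (3.5622, -5.8301, 8.0000)

3.562 -5.830 8.000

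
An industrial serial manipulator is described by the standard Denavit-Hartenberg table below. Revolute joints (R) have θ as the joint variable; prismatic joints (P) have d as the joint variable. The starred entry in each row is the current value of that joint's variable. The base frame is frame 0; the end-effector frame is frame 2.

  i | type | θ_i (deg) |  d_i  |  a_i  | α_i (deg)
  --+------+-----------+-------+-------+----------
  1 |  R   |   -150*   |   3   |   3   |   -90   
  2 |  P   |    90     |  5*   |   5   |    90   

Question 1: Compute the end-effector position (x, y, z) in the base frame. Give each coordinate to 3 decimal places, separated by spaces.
after link 1: o_1 = (-2.5981, -1.5000, 3.0000)
after link 2: o_2 = (-0.0981, -5.8301, -2.0000)

-0.098 -5.830 -2.000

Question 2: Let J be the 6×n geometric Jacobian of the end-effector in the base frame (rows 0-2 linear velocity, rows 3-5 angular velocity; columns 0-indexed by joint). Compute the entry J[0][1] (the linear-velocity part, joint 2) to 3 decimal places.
prismatic axis z_1 = (0.5000,-0.8660,0.0000)
J_v[:, 1] = z_1; J_ω[:, 1] = (0,0,0)
entry J[0][1] = 0.5000

0.500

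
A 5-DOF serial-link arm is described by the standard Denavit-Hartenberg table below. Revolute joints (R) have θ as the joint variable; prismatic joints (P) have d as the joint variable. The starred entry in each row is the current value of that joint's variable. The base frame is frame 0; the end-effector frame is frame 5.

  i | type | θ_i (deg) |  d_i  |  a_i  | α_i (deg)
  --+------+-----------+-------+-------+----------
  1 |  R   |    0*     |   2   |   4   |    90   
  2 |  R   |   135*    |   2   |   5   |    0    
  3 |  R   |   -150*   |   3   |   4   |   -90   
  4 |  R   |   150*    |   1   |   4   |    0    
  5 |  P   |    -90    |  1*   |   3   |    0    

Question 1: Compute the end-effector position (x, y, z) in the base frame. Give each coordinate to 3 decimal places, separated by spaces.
after link 1: o_1 = (4.0000, 0.0000, 2.0000)
after link 2: o_2 = (0.4645, -2.0000, 5.5355)
after link 3: o_3 = (4.3282, -5.0000, 4.5003)
after link 4: o_4 = (1.2409, -3.0000, 6.3628)
after link 5: o_5 = (2.9486, -0.4019, 6.9405)

2.949 -0.402 6.940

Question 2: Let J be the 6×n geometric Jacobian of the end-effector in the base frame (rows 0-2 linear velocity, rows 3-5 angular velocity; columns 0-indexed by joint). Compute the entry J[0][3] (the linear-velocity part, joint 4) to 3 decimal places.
-4.441

axis z_3 = (0.2588,-0.0000,0.9659); lever o_n−o_3 = (-1.3795,4.5981,2.4402)
cross product → J_v[:, 3] = (-4.4414,-1.9641,1.1901)
J_ω[:, 3] = z_3
entry J[0][3] = -4.4414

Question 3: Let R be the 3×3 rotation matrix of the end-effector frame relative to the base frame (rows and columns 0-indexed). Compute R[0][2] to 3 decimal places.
0.259

End-effector z-axis (col 2 of R) = (0.2588,-0.0000,0.9659)
R[0][2] = 0.2588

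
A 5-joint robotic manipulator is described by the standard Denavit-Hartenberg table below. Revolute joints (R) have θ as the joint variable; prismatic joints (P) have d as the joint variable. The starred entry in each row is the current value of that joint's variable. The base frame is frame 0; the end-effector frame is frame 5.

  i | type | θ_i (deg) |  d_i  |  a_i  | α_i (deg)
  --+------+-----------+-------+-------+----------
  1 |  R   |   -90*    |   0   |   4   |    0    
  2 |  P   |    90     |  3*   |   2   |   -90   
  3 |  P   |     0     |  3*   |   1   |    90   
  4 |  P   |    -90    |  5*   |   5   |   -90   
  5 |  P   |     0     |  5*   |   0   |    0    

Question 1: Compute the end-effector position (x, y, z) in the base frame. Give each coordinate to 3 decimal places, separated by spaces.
after link 1: o_1 = (0.0000, -4.0000, 0.0000)
after link 2: o_2 = (2.0000, -4.0000, 3.0000)
after link 3: o_3 = (3.0000, -1.0000, 3.0000)
after link 4: o_4 = (3.0000, -6.0000, 8.0000)
after link 5: o_5 = (8.0000, -6.0000, 8.0000)

8.000 -6.000 8.000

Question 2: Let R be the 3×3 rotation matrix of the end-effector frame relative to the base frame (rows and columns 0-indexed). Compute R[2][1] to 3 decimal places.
-1.000

End-effector y-axis (col 1 of R) = (0.0000,0.0000,-1.0000)
R[2][1] = -1.0000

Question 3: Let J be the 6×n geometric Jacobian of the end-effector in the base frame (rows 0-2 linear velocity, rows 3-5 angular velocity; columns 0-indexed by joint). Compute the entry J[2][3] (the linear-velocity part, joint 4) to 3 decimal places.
1.000

prismatic axis z_3 = (0.0000,0.0000,1.0000)
J_v[:, 3] = z_3; J_ω[:, 3] = (0,0,0)
entry J[2][3] = 1.0000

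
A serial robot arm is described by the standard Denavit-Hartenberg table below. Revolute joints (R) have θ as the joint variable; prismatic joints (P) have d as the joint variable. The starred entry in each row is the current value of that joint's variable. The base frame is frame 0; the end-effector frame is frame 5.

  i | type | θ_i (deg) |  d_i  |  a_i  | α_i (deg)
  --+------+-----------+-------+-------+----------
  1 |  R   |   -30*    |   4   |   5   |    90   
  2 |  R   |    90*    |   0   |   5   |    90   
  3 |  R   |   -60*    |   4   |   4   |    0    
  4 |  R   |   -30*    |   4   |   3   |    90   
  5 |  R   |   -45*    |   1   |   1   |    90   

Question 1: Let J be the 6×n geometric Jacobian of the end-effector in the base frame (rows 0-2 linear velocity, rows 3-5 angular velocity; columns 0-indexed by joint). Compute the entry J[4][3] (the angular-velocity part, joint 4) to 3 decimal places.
axis z_3 = (0.8660,-0.5000,-0.0000); lever o_n−o_3 = (4.7053,1.5640,-1.0000)
cross product → J_v[:, 3] = (0.5000,0.8660,3.7071)
J_ω[:, 3] = z_3
entry J[4][3] = -0.5000

-0.500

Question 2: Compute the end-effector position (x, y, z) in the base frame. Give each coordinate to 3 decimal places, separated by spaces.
after link 1: o_1 = (4.3301, -2.5000, 4.0000)
after link 2: o_2 = (4.3301, -2.5000, 9.0000)
after link 3: o_3 = (9.5263, -1.5000, 11.0000)
after link 4: o_4 = (14.4904, -0.9019, 11.0000)
after link 5: o_5 = (14.2316, 0.0640, 10.0000)

14.232 0.064 10.000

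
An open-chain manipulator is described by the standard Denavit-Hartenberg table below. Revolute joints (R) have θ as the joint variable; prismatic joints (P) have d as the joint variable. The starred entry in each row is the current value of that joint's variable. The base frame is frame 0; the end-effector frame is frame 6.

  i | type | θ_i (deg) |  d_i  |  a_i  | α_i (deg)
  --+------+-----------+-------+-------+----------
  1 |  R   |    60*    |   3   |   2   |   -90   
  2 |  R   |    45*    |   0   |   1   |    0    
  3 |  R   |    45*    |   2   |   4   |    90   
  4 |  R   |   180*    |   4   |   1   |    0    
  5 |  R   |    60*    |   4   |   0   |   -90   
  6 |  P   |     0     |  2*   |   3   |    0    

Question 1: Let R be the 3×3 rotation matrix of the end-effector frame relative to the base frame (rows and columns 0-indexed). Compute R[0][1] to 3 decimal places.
-0.500

End-effector y-axis (col 1 of R) = (-0.5000,-0.8660,-0.0000)
R[0][1] = -0.5000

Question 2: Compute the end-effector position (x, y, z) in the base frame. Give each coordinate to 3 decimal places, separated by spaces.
after link 1: o_1 = (1.0000, 1.7321, 3.0000)
after link 2: o_2 = (1.3536, 2.3444, 2.2929)
after link 3: o_3 = (-0.3785, 3.3444, -1.7071)
after link 4: o_4 = (1.6215, 6.8085, -0.7071)
after link 5: o_5 = (3.6215, 10.2726, -0.7071)
after link 6: o_6 = (6.7375, 8.4736, -0.9392)

6.738 8.474 -0.939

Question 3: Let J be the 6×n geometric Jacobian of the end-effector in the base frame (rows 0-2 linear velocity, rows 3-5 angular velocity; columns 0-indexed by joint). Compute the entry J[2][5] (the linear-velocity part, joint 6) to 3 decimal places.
prismatic axis z_5 = (0.4330,-0.2500,-0.8660)
J_v[:, 5] = z_5; J_ω[:, 5] = (0,0,0)
entry J[2][5] = -0.8660

-0.866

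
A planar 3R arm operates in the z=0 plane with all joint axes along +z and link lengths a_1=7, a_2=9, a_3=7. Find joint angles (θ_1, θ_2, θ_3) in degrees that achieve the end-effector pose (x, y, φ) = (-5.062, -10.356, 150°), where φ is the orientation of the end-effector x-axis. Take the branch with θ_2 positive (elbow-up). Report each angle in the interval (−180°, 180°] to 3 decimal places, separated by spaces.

wrist centre = target − a_3·(cos φ, sin φ) = (1.0002, -13.8560)
cos θ_2 = (192.9891−7²−9²)/(2·7·9) = 0.4999; θ_2 = 60.0057° (elbow-up)
β = atan2(-13.8560,1.0002) = -85.8713°; ψ = atan2(7.7947,11.4992) = 34.1311°
θ_1 = β − ψ = -120.0025°
θ_3 = φ − θ_1 − θ_2 = -150.0032° (wrapped to (-180°,180°])

-120.002 60.006 -150.003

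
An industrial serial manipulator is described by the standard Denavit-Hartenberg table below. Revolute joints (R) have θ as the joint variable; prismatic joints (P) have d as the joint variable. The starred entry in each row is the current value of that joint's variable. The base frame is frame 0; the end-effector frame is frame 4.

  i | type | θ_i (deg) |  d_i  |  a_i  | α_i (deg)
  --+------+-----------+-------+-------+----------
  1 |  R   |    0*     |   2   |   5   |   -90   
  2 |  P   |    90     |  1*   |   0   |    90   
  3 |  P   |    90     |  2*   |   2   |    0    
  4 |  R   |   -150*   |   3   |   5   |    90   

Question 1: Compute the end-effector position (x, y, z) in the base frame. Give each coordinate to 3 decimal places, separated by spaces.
after link 1: o_1 = (5.0000, 0.0000, 2.0000)
after link 2: o_2 = (5.0000, 1.0000, 2.0000)
after link 3: o_3 = (7.0000, 3.0000, 2.0000)
after link 4: o_4 = (10.0000, -1.3301, -0.5000)

10.000 -1.330 -0.500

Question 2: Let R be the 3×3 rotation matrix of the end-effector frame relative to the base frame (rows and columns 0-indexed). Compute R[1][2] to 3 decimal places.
End-effector z-axis (col 2 of R) = (0.0000,-0.5000,0.8660)
R[1][2] = -0.5000

-0.500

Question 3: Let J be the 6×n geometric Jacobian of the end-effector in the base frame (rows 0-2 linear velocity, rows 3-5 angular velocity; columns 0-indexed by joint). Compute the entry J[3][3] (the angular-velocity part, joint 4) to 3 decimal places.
1.000

axis z_3 = (1.0000,0.0000,0.0000); lever o_n−o_3 = (3.0000,-4.3301,-2.5000)
cross product → J_v[:, 3] = (0.0000,2.5000,-4.3301)
J_ω[:, 3] = z_3
entry J[3][3] = 1.0000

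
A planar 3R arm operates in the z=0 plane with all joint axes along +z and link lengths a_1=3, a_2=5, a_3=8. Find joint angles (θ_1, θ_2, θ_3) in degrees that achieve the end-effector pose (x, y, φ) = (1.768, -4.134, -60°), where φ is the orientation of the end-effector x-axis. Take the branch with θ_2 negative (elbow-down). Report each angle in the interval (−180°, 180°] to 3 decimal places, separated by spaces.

-132.777 -134.993 -152.230

wrist centre = target − a_3·(cos φ, sin φ) = (-2.2320, 2.7942)
cos θ_2 = (12.7894−3²−5²)/(2·3·5) = -0.7070; θ_2 = -134.9930° (elbow-down)
β = atan2(2.7942,-2.2320) = 128.6177°; ψ = atan2(-3.5360,-0.5351) = -98.6053°
θ_1 = β − ψ = 227.2231°
θ_3 = φ − θ_1 − θ_2 = -152.2301° (wrapped to (-180°,180°])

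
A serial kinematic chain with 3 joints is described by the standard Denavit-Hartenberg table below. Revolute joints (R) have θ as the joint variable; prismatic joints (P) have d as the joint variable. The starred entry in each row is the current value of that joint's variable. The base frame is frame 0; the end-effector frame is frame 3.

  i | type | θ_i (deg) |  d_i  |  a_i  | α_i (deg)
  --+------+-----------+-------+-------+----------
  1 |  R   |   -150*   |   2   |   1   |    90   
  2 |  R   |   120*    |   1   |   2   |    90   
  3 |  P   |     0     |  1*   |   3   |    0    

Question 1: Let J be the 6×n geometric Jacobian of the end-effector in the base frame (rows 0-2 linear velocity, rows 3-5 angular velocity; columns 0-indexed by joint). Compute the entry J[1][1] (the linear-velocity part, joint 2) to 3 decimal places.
axis z_1 = (-0.5000,0.8660,0.0000); lever o_n−o_1 = (0.9151,1.6830,4.8301)
cross product → J_v[:, 1] = (4.1830,2.4151,-1.6340)
J_ω[:, 1] = z_1
entry J[1][1] = 2.4151

2.415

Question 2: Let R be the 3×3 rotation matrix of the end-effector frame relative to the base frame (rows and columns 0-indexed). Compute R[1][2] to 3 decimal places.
-0.433

End-effector z-axis (col 2 of R) = (-0.7500,-0.4330,0.5000)
R[1][2] = -0.4330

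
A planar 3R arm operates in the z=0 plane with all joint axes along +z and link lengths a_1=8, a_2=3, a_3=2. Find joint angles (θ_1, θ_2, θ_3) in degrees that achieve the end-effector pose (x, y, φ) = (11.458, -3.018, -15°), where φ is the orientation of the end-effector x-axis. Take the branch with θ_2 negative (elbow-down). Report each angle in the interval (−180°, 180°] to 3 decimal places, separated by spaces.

0.589 -60.001 44.412

wrist centre = target − a_3·(cos φ, sin φ) = (9.5261, -2.5004)
cos θ_2 = (96.9993−8²−3²)/(2·8·3) = 0.5000; θ_2 = -60.0009° (elbow-down)
β = atan2(-2.5004,9.5261) = -14.7069°; ψ = atan2(-2.5981,9.5000) = -15.2955°
θ_1 = β − ψ = 0.5887°
θ_3 = φ − θ_1 − θ_2 = 44.4123° (wrapped to (-180°,180°])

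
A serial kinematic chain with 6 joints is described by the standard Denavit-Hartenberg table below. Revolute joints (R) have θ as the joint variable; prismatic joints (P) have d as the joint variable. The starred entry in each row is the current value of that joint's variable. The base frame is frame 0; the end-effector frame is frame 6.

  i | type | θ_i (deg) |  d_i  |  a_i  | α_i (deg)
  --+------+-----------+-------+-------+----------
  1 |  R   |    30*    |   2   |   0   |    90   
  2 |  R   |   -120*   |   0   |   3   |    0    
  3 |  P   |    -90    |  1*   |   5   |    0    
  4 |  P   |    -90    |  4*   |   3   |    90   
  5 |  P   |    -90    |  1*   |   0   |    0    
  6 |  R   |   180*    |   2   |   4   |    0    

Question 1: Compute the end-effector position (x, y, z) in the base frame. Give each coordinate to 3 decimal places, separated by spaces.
3.000 -8.660 3.000

after link 1: o_1 = (0.0000, 0.0000, 2.0000)
after link 2: o_2 = (-1.2990, -0.7500, -0.5981)
after link 3: o_3 = (-4.5490, -3.7811, 1.9019)
after link 4: o_4 = (-1.2500, -6.4952, 4.5000)
after link 5: o_5 = (-0.5000, -6.0622, 4.0000)
after link 6: o_6 = (3.0000, -8.6603, 3.0000)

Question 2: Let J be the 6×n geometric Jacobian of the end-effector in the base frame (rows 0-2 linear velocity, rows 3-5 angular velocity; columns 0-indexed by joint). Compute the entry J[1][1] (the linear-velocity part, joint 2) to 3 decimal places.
-0.500

axis z_1 = (0.5000,-0.8660,0.0000); lever o_n−o_1 = (3.0000,-8.6603,1.0000)
cross product → J_v[:, 1] = (-0.8660,-0.5000,-1.7321)
J_ω[:, 1] = z_1
entry J[1][1] = -0.5000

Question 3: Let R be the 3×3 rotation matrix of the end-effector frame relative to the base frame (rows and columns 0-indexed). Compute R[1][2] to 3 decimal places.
0.433

End-effector z-axis (col 2 of R) = (0.7500,0.4330,-0.5000)
R[1][2] = 0.4330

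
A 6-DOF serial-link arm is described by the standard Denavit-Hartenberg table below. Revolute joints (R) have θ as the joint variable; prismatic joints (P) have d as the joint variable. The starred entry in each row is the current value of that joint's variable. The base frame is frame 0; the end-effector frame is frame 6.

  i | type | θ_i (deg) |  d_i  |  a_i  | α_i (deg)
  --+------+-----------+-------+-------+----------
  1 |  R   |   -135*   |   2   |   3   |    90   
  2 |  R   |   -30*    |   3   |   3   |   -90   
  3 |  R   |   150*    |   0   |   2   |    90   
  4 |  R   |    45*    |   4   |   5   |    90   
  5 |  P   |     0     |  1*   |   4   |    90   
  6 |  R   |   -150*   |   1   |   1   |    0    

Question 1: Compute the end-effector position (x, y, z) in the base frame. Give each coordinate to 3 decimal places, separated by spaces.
after link 1: o_1 = (-2.1213, -2.1213, 2.0000)
after link 2: o_2 = (-6.0798, -1.8371, 0.5000)
after link 3: o_3 = (-4.3120, -1.4836, 1.3660)
after link 4: o_4 = (-1.2122, -5.7828, 4.9588)
after link 5: o_5 = (1.1628, -5.9078, 8.3269)
after link 6: o_6 = (0.0943, -5.0685, 7.9345)

0.094 -5.068 7.934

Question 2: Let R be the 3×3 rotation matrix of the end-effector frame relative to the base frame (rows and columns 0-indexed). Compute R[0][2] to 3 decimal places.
End-effector z-axis (col 2 of R) = (-0.3062,0.9186,0.2500)
R[0][2] = -0.3062

-0.306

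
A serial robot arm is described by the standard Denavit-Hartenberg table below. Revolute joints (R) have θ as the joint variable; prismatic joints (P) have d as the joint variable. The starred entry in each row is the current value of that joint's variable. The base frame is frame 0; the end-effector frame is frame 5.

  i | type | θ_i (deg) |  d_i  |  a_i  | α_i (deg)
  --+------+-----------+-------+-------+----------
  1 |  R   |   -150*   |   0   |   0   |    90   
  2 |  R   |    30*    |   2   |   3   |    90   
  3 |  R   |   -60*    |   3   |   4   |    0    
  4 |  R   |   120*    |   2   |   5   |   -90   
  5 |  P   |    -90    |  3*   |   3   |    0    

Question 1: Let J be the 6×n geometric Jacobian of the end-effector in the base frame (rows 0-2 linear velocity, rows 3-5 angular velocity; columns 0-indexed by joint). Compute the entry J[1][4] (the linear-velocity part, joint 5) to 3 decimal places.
prismatic axis z_4 = (0.3995,0.8080,-0.4330)
J_v[:, 4] = z_4; J_ω[:, 4] = (0,0,0)
entry J[1][4] = 0.8080

0.808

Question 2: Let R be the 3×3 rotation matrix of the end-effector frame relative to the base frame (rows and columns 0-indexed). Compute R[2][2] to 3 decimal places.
-0.433

End-effector z-axis (col 2 of R) = (0.3995,0.8080,-0.4330)
R[2][2] = -0.4330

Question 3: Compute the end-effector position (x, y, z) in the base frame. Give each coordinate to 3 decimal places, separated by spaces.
-9.324 -0.342 -4.477

after link 1: o_1 = (0.0000, 0.0000, 0.0000)
after link 2: o_2 = (-3.2500, 0.4330, 1.5000)
after link 3: o_3 = (-4.3170, -4.1830, -0.0981)
after link 4: o_4 = (-9.2231, -2.0155, -0.5801)
after link 5: o_5 = (-9.3236, -0.3415, -4.4772)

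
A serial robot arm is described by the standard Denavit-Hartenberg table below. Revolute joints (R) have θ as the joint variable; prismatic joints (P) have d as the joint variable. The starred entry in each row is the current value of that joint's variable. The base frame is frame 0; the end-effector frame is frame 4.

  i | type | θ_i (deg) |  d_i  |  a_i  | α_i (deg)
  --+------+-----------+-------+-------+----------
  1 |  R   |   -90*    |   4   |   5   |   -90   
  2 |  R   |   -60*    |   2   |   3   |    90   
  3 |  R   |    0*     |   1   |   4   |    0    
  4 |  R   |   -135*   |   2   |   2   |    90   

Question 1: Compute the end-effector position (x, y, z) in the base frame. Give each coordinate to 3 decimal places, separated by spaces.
after link 1: o_1 = (0.0000, -5.0000, 4.0000)
after link 2: o_2 = (2.0000, -6.5000, 6.5981)
after link 3: o_3 = (2.0000, -7.6340, 10.5622)
after link 4: o_4 = (0.5858, -5.1948, 10.3374)

0.586 -5.195 10.337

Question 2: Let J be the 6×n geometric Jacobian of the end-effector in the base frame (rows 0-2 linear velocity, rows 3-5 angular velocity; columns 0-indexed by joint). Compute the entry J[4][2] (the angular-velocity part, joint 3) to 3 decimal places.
axis z_2 = (-0.0000,0.8660,0.5000); lever o_n−o_2 = (-1.4142,1.3052,3.7394)
cross product → J_v[:, 2] = (2.5858,-0.7071,1.2247)
J_ω[:, 2] = z_2
entry J[4][2] = 0.8660

0.866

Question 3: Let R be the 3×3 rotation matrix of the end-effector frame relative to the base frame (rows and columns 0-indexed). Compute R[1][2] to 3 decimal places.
End-effector z-axis (col 2 of R) = (0.7071,0.3536,-0.6124)
R[1][2] = 0.3536

0.354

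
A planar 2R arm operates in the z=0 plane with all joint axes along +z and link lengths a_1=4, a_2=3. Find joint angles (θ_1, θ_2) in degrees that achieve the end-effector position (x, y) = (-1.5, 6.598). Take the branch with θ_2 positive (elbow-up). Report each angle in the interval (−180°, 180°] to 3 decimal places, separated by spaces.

cos θ_2 = (45.7836−4²−3²)/(2·4·3) = 0.8660; θ_2 = 30.0048° (elbow-up)
β = atan2(6.5980,-1.5000) = 102.8080°; ψ = atan2(1.5002,6.5980) = 12.8099°
θ_1 = β − ψ = 89.9981°

89.998 30.005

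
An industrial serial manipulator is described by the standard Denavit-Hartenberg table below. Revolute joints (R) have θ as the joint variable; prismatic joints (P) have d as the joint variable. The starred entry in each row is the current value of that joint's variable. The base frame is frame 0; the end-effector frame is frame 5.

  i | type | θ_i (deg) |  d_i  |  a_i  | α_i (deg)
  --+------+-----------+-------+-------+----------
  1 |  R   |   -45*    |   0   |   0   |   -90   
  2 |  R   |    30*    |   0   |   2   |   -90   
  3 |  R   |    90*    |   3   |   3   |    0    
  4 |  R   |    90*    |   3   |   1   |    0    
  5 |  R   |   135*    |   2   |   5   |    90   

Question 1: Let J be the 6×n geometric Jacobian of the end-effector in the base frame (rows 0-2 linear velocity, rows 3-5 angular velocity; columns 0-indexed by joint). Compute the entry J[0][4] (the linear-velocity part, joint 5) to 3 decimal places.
-0.335

axis z_4 = (-0.3536,0.3536,-0.8660); lever o_n−o_4 = (3.9580,1.0420,-3.4998)
cross product → J_v[:, 4] = (-0.3349,-4.6651,-1.7678)
J_ω[:, 4] = z_4
entry J[0][4] = -0.3349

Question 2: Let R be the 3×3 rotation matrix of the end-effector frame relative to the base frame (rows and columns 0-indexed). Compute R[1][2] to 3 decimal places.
0.933

End-effector z-axis (col 2 of R) = (0.0670,0.9330,0.3536)
R[1][2] = 0.9330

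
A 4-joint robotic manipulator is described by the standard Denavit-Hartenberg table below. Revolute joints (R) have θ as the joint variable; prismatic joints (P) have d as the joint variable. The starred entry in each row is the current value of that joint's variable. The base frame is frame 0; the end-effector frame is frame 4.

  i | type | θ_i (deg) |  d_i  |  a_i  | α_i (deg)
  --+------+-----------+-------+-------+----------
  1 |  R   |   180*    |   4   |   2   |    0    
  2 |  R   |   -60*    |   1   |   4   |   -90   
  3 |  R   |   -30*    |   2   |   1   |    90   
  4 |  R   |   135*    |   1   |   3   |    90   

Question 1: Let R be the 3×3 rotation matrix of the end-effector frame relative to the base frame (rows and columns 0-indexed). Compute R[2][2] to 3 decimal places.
End-effector z-axis (col 2 of R) = (-0.9186,0.1768,0.3536)
R[2][2] = 0.3536

0.354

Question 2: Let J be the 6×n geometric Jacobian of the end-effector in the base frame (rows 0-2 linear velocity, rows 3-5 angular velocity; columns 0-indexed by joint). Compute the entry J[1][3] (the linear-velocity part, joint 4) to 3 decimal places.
-0.530

axis z_3 = (0.2500,-0.4330,0.8660); lever o_n−o_3 = (-0.6686,-3.0847,-0.1946)
cross product → J_v[:, 3] = (2.7557,-0.5303,-1.0607)
J_ω[:, 3] = z_3
entry J[1][3] = -0.5303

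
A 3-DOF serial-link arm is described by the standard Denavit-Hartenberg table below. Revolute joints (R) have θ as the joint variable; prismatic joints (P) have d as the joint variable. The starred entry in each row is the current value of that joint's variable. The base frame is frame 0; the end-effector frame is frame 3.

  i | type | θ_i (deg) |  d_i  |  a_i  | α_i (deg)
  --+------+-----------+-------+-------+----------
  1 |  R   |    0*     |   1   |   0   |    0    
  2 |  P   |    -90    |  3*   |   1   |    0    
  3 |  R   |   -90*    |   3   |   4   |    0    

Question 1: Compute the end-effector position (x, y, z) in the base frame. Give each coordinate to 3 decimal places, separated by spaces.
-4.000 -1.000 7.000

after link 1: o_1 = (0.0000, 0.0000, 1.0000)
after link 2: o_2 = (0.0000, -1.0000, 4.0000)
after link 3: o_3 = (-4.0000, -1.0000, 7.0000)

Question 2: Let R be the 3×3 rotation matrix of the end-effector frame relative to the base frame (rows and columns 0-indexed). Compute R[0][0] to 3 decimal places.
-1.000

End-effector x-axis (col 0 of R) = (-1.0000,-0.0000,0.0000)
R[0][0] = -1.0000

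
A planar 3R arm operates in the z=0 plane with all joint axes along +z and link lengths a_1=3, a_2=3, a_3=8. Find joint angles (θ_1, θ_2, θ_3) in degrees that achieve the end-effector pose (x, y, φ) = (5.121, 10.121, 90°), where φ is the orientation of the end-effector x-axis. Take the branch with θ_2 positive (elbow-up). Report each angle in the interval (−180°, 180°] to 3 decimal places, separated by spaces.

wrist centre = target − a_3·(cos φ, sin φ) = (5.1210, 2.1210)
cos θ_2 = (30.7233−3²−3²)/(2·3·3) = 0.7068; θ_2 = 45.0209° (elbow-up)
β = atan2(2.1210,5.1210) = 22.4982°; ψ = atan2(2.1221,5.1205) = 22.5104°
θ_1 = β − ψ = -0.0122°
θ_3 = φ − θ_1 − θ_2 = 44.9914° (wrapped to (-180°,180°])

-0.012 45.021 44.991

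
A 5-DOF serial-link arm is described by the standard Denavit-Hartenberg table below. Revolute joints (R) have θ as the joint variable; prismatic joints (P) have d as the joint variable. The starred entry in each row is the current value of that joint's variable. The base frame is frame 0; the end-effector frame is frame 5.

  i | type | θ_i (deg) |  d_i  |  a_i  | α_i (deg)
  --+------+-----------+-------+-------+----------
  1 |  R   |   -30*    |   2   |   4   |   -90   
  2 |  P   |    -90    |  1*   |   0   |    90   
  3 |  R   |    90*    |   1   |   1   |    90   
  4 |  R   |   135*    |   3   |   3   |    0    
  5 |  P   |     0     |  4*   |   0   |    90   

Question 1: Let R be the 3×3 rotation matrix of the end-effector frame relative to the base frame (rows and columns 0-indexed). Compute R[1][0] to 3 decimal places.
-0.259

End-effector x-axis (col 0 of R) = (-0.9659,-0.2588,-0.0000)
R[1][0] = -0.2588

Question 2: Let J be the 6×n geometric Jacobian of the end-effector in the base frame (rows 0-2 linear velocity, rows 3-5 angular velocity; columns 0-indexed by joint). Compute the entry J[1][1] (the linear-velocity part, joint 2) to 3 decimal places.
0.866

prismatic axis z_1 = (0.5000,0.8660,0.0000)
J_v[:, 1] = z_1; J_ω[:, 1] = (0,0,0)
entry J[1][1] = 0.8660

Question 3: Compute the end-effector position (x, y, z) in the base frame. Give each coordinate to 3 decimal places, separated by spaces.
0.700 -0.544 9.000

after link 1: o_1 = (3.4641, -2.0000, 2.0000)
after link 2: o_2 = (3.9641, -1.1340, 2.0000)
after link 3: o_3 = (3.5981, 0.2321, 2.0000)
after link 4: o_4 = (0.7003, -0.5444, 5.0000)
after link 5: o_5 = (0.7003, -0.5444, 9.0000)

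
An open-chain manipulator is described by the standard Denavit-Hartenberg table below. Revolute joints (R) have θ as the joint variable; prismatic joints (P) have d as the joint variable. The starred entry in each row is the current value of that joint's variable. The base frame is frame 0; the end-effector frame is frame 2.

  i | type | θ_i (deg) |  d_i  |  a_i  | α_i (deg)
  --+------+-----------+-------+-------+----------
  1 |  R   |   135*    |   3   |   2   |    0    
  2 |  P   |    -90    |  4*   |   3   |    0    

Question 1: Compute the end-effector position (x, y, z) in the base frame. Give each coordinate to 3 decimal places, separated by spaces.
0.707 3.536 7.000

after link 1: o_1 = (-1.4142, 1.4142, 3.0000)
after link 2: o_2 = (0.7071, 3.5355, 7.0000)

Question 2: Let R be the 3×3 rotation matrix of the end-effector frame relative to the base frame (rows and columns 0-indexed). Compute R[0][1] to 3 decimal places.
End-effector y-axis (col 1 of R) = (-0.7071,0.7071,0.0000)
R[0][1] = -0.7071

-0.707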